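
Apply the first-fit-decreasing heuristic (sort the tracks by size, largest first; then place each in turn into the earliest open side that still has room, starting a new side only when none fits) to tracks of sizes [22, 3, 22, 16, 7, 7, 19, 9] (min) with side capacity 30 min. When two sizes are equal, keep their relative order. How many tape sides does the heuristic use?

4

Sorted descending: 22, 22, 19, 16, 9, 7, 7, 3.
  22 → side 1 (new)  [load 22/30]
  22 → side 2 (new)  [load 22/30]
  19 → side 3 (new)  [load 19/30]
  16 → side 4 (new)  [load 16/30]
  9 → side 3  [load 28/30]
  7 → side 1  [load 29/30]
  7 → side 2  [load 29/30]
  3 → side 4  [load 19/30]
4 tape sides opened.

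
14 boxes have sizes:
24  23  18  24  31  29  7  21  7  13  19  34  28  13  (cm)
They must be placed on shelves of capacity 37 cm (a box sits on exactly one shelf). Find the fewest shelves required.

Total = 34 + 31 + 29 + 28 + 24 + 24 + 23 + 21 + 19 + 18 + 13 + 13 + 7 + 7 = 291 cm.
Lower bound: ⌈291/37⌉ = 8 shelves.
Also, 9 boxes each exceed 37/2 cm, and no two of those can share a shelf, so at least 9 shelves are needed.
A packing using 9 shelves:
  shelf 1: 34 = 34
  shelf 2: 31 = 31
  shelf 3: 29 + 7 = 36
  shelf 4: 28 + 7 = 35
  shelf 5: 24 + 13 = 37
  shelf 6: 24 + 13 = 37
  shelf 7: 23 = 23
  shelf 8: 21 = 21
  shelf 9: 19 + 18 = 37
This matches the lower bound, so 9 is optimal.

9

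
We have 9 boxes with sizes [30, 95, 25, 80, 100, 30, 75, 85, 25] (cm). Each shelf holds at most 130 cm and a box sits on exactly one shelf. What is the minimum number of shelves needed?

Total = 100 + 95 + 85 + 80 + 75 + 30 + 30 + 25 + 25 = 545 cm.
Lower bound: ⌈545/130⌉ = 5 shelves.
A packing using 5 shelves:
  shelf 1: 100 + 30 = 130
  shelf 2: 95 + 30 = 125
  shelf 3: 85 + 25 = 110
  shelf 4: 80 + 25 = 105
  shelf 5: 75 = 75
This matches the lower bound, so 5 is optimal.

5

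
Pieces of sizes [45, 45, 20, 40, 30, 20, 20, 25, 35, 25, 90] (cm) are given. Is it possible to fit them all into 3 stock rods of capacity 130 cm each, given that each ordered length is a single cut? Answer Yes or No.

No

Total = 395 cm; ⌈395/130⌉ = 4.
At least 4 stock rods are required, but only 3 are allowed.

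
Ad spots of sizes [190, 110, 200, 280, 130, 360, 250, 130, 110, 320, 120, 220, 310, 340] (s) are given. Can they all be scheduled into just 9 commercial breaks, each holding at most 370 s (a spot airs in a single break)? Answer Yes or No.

No

Total = 3070 s; ⌈3070/370⌉ = 9.
The bound of 9 does not rule out 9, but exhaustive search shows no assignment into 9 commercial breaks of capacity 370 s exists — the minimum is 10.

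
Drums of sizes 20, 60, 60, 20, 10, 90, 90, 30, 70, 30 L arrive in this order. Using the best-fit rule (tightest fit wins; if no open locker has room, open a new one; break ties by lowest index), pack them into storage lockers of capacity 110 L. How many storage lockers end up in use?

5

  20 → locker 1 (new)  [load 20/110]
  60 → locker 1  [load 80/110]
  60 → locker 2 (new)  [load 60/110]
  20 → locker 1  [load 100/110]
  10 → locker 1  [load 110/110]
  90 → locker 3 (new)  [load 90/110]
  90 → locker 4 (new)  [load 90/110]
  30 → locker 2  [load 90/110]
  70 → locker 5 (new)  [load 70/110]
  30 → locker 5  [load 100/110]
5 storage lockers opened.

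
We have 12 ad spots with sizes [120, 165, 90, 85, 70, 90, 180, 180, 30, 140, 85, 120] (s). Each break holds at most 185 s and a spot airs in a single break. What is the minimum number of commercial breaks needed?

9

Total = 180 + 180 + 165 + 140 + 120 + 120 + 90 + 90 + 85 + 85 + 70 + 30 = 1355 s.
Lower bound: ⌈1355/185⌉ = 8 commercial breaks.
A packing using 9 commercial breaks:
  break 1: 180 = 180
  break 2: 180 = 180
  break 3: 165 = 165
  break 4: 140 + 30 = 170
  break 5: 120 = 120
  break 6: 120 = 120
  break 7: 90 + 90 = 180
  break 8: 85 + 85 = 170
  break 9: 70 = 70
No arrangement into 8 commercial breaks stays within capacity, so 9 is optimal.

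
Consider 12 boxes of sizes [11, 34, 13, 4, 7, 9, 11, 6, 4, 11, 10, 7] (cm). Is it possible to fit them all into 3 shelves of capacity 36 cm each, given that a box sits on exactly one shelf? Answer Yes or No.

No

Total = 127 cm; ⌈127/36⌉ = 4.
At least 4 shelves are required, but only 3 are allowed.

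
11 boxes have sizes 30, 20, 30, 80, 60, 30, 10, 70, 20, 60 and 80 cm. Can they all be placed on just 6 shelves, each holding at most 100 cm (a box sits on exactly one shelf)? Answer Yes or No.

Yes

A valid assignment using 5 shelves:
  shelf 1: 80 + 20 = 100
  shelf 2: 80 + 20 = 100
  shelf 3: 70 + 30 = 100
  shelf 4: 60 + 30 + 10 = 100
  shelf 5: 60 + 30 = 90
That uses only 5 ≤ 6, so 6 shelves are enough.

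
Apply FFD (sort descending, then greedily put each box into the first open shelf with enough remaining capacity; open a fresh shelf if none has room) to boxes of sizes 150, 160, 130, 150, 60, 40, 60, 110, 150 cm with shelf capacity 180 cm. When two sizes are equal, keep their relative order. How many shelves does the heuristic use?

Sorted descending: 160, 150, 150, 150, 130, 110, 60, 60, 40.
  160 → shelf 1 (new)  [load 160/180]
  150 → shelf 2 (new)  [load 150/180]
  150 → shelf 3 (new)  [load 150/180]
  150 → shelf 4 (new)  [load 150/180]
  130 → shelf 5 (new)  [load 130/180]
  110 → shelf 6 (new)  [load 110/180]
  60 → shelf 6  [load 170/180]
  60 → shelf 7 (new)  [load 60/180]
  40 → shelf 5  [load 170/180]
7 shelves opened.

7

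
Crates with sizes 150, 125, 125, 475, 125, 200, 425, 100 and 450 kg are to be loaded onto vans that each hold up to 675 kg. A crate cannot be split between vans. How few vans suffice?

Total = 475 + 450 + 425 + 200 + 150 + 125 + 125 + 125 + 100 = 2175 kg.
Lower bound: ⌈2175/675⌉ = 4 vans.
A packing using 4 vans:
  van 1: 475 + 200 = 675
  van 2: 450 + 150 = 600
  van 3: 425 + 125 + 125 = 675
  van 4: 125 + 100 = 225
This matches the lower bound, so 4 is optimal.

4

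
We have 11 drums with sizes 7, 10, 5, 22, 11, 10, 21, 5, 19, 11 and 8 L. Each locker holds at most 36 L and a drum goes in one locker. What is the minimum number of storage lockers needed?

4

Total = 22 + 21 + 19 + 11 + 11 + 10 + 10 + 8 + 7 + 5 + 5 = 129 L.
Lower bound: ⌈129/36⌉ = 4 storage lockers.
A packing using 4 storage lockers:
  locker 1: 22 + 11 = 33
  locker 2: 21 + 11 = 32
  locker 3: 19 + 10 + 7 = 36
  locker 4: 10 + 8 + 5 + 5 = 28
This matches the lower bound, so 4 is optimal.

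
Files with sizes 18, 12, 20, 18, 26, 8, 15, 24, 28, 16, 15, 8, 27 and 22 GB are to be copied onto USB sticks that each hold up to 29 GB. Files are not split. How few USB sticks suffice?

11

Total = 28 + 27 + 26 + 24 + 22 + 20 + 18 + 18 + 16 + 15 + 15 + 12 + 8 + 8 = 257 GB.
Lower bound: ⌈257/29⌉ = 9 USB sticks.
Also, 11 files each exceed 29/2 GB, and no two of those can share a USB stick, so at least 11 USB sticks are needed.
A packing using 11 USB sticks:
  USB stick 1: 28 = 28
  USB stick 2: 27 = 27
  USB stick 3: 26 = 26
  USB stick 4: 24 = 24
  USB stick 5: 22 = 22
  USB stick 6: 20 + 8 = 28
  USB stick 7: 18 + 8 = 26
  USB stick 8: 18 = 18
  USB stick 9: 16 + 12 = 28
  USB stick 10: 15 = 15
  USB stick 11: 15 = 15
This matches the lower bound, so 11 is optimal.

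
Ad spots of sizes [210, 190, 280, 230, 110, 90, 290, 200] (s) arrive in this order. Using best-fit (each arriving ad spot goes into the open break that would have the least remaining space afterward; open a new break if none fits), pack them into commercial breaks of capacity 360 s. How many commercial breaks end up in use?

6

  210 → break 1 (new)  [load 210/360]
  190 → break 2 (new)  [load 190/360]
  280 → break 3 (new)  [load 280/360]
  230 → break 4 (new)  [load 230/360]
  110 → break 4  [load 340/360]
  90 → break 1  [load 300/360]
  290 → break 5 (new)  [load 290/360]
  200 → break 6 (new)  [load 200/360]
6 commercial breaks opened.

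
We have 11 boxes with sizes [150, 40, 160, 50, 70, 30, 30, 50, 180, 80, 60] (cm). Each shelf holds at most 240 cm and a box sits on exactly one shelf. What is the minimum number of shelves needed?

Total = 180 + 160 + 150 + 80 + 70 + 60 + 50 + 50 + 40 + 30 + 30 = 900 cm.
Lower bound: ⌈900/240⌉ = 4 shelves.
A packing using 4 shelves:
  shelf 1: 180 + 60 = 240
  shelf 2: 160 + 80 = 240
  shelf 3: 150 + 70 = 220
  shelf 4: 50 + 50 + 40 + 30 + 30 = 200
This matches the lower bound, so 4 is optimal.

4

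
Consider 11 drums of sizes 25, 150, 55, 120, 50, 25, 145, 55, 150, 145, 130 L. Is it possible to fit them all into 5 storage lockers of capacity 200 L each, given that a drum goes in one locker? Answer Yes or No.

No

Total = 1050 L; ⌈1050/200⌉ = 6.
At least 6 storage lockers are required, but only 5 are allowed.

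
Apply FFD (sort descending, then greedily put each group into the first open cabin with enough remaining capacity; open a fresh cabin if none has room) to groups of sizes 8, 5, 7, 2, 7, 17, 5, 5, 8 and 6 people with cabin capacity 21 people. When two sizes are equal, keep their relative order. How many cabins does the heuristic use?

Sorted descending: 17, 8, 8, 7, 7, 6, 5, 5, 5, 2.
  17 → cabin 1 (new)  [load 17/21]
  8 → cabin 2 (new)  [load 8/21]
  8 → cabin 2  [load 16/21]
  7 → cabin 3 (new)  [load 7/21]
  7 → cabin 3  [load 14/21]
  6 → cabin 3  [load 20/21]
  5 → cabin 2  [load 21/21]
  5 → cabin 4 (new)  [load 5/21]
  5 → cabin 4  [load 10/21]
  2 → cabin 1  [load 19/21]
4 cabins opened.

4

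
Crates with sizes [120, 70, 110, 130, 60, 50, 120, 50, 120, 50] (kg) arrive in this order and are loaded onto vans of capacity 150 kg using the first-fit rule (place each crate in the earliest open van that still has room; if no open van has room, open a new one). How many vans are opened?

  120 → van 1 (new)  [load 120/150]
  70 → van 2 (new)  [load 70/150]
  110 → van 3 (new)  [load 110/150]
  130 → van 4 (new)  [load 130/150]
  60 → van 2  [load 130/150]
  50 → van 5 (new)  [load 50/150]
  120 → van 6 (new)  [load 120/150]
  50 → van 5  [load 100/150]
  120 → van 7 (new)  [load 120/150]
  50 → van 5  [load 150/150]
7 vans opened.

7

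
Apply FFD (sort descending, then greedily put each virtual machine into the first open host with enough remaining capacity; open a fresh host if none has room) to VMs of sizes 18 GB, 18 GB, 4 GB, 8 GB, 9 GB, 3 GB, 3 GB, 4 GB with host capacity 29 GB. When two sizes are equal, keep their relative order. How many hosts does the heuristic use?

Sorted descending: 18, 18, 9, 8, 4, 4, 3, 3.
  18 → host 1 (new)  [load 18/29]
  18 → host 2 (new)  [load 18/29]
  9 → host 1  [load 27/29]
  8 → host 2  [load 26/29]
  4 → host 3 (new)  [load 4/29]
  4 → host 3  [load 8/29]
  3 → host 2  [load 29/29]
  3 → host 3  [load 11/29]
3 hosts opened.

3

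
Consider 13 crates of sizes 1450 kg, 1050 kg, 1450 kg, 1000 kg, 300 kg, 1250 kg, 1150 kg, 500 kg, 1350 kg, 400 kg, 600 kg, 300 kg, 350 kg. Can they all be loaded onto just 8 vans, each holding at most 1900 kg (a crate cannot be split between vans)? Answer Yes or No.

Yes

A valid assignment using 7 vans:
  van 1: 1450 + 400 = 1850
  van 2: 1450 + 350 = 1800
  van 3: 1350 + 500 = 1850
  van 4: 1250 + 600 = 1850
  van 5: 1150 + 300 + 300 = 1750
  van 6: 1050 = 1050
  van 7: 1000 = 1000
That uses only 7 ≤ 8, so 8 vans are enough.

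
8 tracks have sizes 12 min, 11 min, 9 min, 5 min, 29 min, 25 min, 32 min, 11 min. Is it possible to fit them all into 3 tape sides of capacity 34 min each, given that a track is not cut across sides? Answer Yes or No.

No

Total = 134 min; ⌈134/34⌉ = 4.
At least 4 tape sides are required, but only 3 are allowed.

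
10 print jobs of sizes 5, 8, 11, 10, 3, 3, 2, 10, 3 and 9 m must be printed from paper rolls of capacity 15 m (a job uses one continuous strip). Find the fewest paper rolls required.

Total = 11 + 10 + 10 + 9 + 8 + 5 + 3 + 3 + 3 + 2 = 64 m.
Lower bound: ⌈64/15⌉ = 5 paper rolls.
A packing using 5 paper rolls:
  roll 1: 11 + 3 = 14
  roll 2: 10 + 5 = 15
  roll 3: 10 + 3 + 2 = 15
  roll 4: 9 + 3 = 12
  roll 5: 8 = 8
This matches the lower bound, so 5 is optimal.

5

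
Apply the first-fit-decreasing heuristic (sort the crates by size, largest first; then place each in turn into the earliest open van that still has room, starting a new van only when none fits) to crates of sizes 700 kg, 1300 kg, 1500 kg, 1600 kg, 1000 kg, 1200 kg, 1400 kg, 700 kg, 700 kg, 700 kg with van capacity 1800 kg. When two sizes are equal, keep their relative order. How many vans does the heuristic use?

Sorted descending: 1600, 1500, 1400, 1300, 1200, 1000, 700, 700, 700, 700.
  1600 → van 1 (new)  [load 1600/1800]
  1500 → van 2 (new)  [load 1500/1800]
  1400 → van 3 (new)  [load 1400/1800]
  1300 → van 4 (new)  [load 1300/1800]
  1200 → van 5 (new)  [load 1200/1800]
  1000 → van 6 (new)  [load 1000/1800]
  700 → van 6  [load 1700/1800]
  700 → van 7 (new)  [load 700/1800]
  700 → van 7  [load 1400/1800]
  700 → van 8 (new)  [load 700/1800]
8 vans opened.

8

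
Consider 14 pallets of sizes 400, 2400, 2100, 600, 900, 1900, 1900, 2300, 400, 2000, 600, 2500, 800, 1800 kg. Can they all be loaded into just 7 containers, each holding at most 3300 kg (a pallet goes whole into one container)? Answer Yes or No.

Total = 20600 kg; ⌈20600/3300⌉ = 7.
8 pallets each exceed half the capacity and cannot share a container, forcing at least 8 containers.
At least 8 containers are required, but only 7 are allowed.

No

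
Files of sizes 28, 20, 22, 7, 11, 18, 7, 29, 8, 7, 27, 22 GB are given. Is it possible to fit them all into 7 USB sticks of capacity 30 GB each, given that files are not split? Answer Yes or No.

Total = 206 GB; ⌈206/30⌉ = 7.
The bound of 7 does not rule out 7, but exhaustive search shows no assignment into 7 USB sticks of capacity 30 GB exists — the minimum is 8.

No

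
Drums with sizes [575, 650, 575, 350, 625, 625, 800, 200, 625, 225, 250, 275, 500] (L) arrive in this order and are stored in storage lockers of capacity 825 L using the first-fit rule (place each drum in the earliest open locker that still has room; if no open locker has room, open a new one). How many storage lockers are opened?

9

  575 → locker 1 (new)  [load 575/825]
  650 → locker 2 (new)  [load 650/825]
  575 → locker 3 (new)  [load 575/825]
  350 → locker 4 (new)  [load 350/825]
  625 → locker 5 (new)  [load 625/825]
  625 → locker 6 (new)  [load 625/825]
  800 → locker 7 (new)  [load 800/825]
  200 → locker 1  [load 775/825]
  625 → locker 8 (new)  [load 625/825]
  225 → locker 3  [load 800/825]
  250 → locker 4  [load 600/825]
  275 → locker 9 (new)  [load 275/825]
  500 → locker 9  [load 775/825]
9 storage lockers opened.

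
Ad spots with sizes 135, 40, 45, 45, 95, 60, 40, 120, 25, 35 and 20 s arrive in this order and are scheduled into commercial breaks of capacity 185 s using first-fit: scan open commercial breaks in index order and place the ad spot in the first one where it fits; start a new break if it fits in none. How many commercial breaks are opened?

4

  135 → break 1 (new)  [load 135/185]
  40 → break 1  [load 175/185]
  45 → break 2 (new)  [load 45/185]
  45 → break 2  [load 90/185]
  95 → break 2  [load 185/185]
  60 → break 3 (new)  [load 60/185]
  40 → break 3  [load 100/185]
  120 → break 4 (new)  [load 120/185]
  25 → break 3  [load 125/185]
  35 → break 3  [load 160/185]
  20 → break 3  [load 180/185]
4 commercial breaks opened.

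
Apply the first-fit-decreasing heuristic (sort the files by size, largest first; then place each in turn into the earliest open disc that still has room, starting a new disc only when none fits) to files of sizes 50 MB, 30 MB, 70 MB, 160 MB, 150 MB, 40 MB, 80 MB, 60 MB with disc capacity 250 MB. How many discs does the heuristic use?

Sorted descending: 160, 150, 80, 70, 60, 50, 40, 30.
  160 → disc 1 (new)  [load 160/250]
  150 → disc 2 (new)  [load 150/250]
  80 → disc 1  [load 240/250]
  70 → disc 2  [load 220/250]
  60 → disc 3 (new)  [load 60/250]
  50 → disc 3  [load 110/250]
  40 → disc 3  [load 150/250]
  30 → disc 2  [load 250/250]
3 discs opened.

3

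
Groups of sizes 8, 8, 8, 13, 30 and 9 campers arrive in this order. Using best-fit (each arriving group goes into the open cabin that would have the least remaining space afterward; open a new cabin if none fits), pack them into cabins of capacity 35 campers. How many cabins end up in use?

  8 → cabin 1 (new)  [load 8/35]
  8 → cabin 1  [load 16/35]
  8 → cabin 1  [load 24/35]
  13 → cabin 2 (new)  [load 13/35]
  30 → cabin 3 (new)  [load 30/35]
  9 → cabin 1  [load 33/35]
3 cabins opened.

3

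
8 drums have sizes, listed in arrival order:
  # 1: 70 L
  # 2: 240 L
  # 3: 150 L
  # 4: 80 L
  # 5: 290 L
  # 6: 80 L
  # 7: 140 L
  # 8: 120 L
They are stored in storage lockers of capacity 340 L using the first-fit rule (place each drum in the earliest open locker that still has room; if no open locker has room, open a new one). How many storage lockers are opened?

  70 → locker 1 (new)  [load 70/340]
  240 → locker 1  [load 310/340]
  150 → locker 2 (new)  [load 150/340]
  80 → locker 2  [load 230/340]
  290 → locker 3 (new)  [load 290/340]
  80 → locker 2  [load 310/340]
  140 → locker 4 (new)  [load 140/340]
  120 → locker 4  [load 260/340]
4 storage lockers opened.

4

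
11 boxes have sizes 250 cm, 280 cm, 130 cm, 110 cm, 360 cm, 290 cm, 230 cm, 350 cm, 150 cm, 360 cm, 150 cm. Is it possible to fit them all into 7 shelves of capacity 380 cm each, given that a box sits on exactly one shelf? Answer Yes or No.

No

Total = 2660 cm; ⌈2660/380⌉ = 7.
The bound of 7 does not rule out 7, but exhaustive search shows no assignment into 7 shelves of capacity 380 cm exists — the minimum is 8.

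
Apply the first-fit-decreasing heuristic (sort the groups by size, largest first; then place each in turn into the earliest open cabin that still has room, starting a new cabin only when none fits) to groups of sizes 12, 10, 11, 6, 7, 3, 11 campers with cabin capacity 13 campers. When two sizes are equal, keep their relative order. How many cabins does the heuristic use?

5

Sorted descending: 12, 11, 11, 10, 7, 6, 3.
  12 → cabin 1 (new)  [load 12/13]
  11 → cabin 2 (new)  [load 11/13]
  11 → cabin 3 (new)  [load 11/13]
  10 → cabin 4 (new)  [load 10/13]
  7 → cabin 5 (new)  [load 7/13]
  6 → cabin 5  [load 13/13]
  3 → cabin 4  [load 13/13]
5 cabins opened.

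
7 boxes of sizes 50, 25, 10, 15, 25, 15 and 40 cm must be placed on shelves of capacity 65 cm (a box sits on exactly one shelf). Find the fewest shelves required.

3

Total = 50 + 40 + 25 + 25 + 15 + 15 + 10 = 180 cm.
Lower bound: ⌈180/65⌉ = 3 shelves.
A packing using 3 shelves:
  shelf 1: 50 + 15 = 65
  shelf 2: 40 + 25 = 65
  shelf 3: 25 + 15 + 10 = 50
This matches the lower bound, so 3 is optimal.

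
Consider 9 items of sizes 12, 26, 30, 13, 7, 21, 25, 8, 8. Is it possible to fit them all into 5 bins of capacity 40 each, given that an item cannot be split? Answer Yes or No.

Yes

A valid assignment using 4 bins:
  bin 1: 30 + 8 = 38
  bin 2: 26 + 13 = 39
  bin 3: 25 + 12 = 37
  bin 4: 21 + 8 + 7 = 36
That uses only 4 ≤ 5, so 5 bins are enough.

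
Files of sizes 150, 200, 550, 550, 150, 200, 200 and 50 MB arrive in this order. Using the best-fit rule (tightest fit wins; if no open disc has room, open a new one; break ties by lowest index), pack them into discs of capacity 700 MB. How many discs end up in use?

4

  150 → disc 1 (new)  [load 150/700]
  200 → disc 1  [load 350/700]
  550 → disc 2 (new)  [load 550/700]
  550 → disc 3 (new)  [load 550/700]
  150 → disc 2  [load 700/700]
  200 → disc 1  [load 550/700]
  200 → disc 4 (new)  [load 200/700]
  50 → disc 1  [load 600/700]
4 discs opened.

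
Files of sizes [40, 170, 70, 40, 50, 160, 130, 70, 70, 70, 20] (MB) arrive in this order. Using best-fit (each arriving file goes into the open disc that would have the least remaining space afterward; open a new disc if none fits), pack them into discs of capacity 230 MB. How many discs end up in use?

  40 → disc 1 (new)  [load 40/230]
  170 → disc 1  [load 210/230]
  70 → disc 2 (new)  [load 70/230]
  40 → disc 2  [load 110/230]
  50 → disc 2  [load 160/230]
  160 → disc 3 (new)  [load 160/230]
  130 → disc 4 (new)  [load 130/230]
  70 → disc 2  [load 230/230]
  70 → disc 3  [load 230/230]
  70 → disc 4  [load 200/230]
  20 → disc 1  [load 230/230]
4 discs opened.

4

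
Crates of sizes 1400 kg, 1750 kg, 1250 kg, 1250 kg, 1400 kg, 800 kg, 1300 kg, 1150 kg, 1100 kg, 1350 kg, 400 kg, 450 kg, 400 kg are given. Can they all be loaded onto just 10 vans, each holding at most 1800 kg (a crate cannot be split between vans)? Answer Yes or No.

A valid assignment using 10 vans:
  van 1: 1750 = 1750
  van 2: 1400 + 400 = 1800
  van 3: 1400 + 400 = 1800
  van 4: 1350 + 450 = 1800
  van 5: 1300 = 1300
  van 6: 1250 = 1250
  van 7: 1250 = 1250
  van 8: 1150 = 1150
  van 9: 1100 = 1100
  van 10: 800 = 800
Every load is within 1800 kg, so 10 vans suffice.

Yes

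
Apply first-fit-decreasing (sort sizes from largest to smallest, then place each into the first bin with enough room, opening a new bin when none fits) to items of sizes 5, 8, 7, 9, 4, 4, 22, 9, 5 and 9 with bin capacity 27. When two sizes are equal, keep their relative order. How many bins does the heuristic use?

Sorted descending: 22, 9, 9, 9, 8, 7, 5, 5, 4, 4.
  22 → bin 1 (new)  [load 22/27]
  9 → bin 2 (new)  [load 9/27]
  9 → bin 2  [load 18/27]
  9 → bin 2  [load 27/27]
  8 → bin 3 (new)  [load 8/27]
  7 → bin 3  [load 15/27]
  5 → bin 1  [load 27/27]
  5 → bin 3  [load 20/27]
  4 → bin 3  [load 24/27]
  4 → bin 4 (new)  [load 4/27]
4 bins opened.

4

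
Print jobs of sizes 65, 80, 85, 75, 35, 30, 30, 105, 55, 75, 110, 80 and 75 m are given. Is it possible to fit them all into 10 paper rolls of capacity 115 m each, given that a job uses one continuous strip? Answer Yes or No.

Yes

A valid assignment using 10 paper rolls:
  roll 1: 110 = 110
  roll 2: 105 = 105
  roll 3: 85 + 30 = 115
  roll 4: 80 + 35 = 115
  roll 5: 80 + 30 = 110
  roll 6: 75 = 75
  roll 7: 75 = 75
  roll 8: 75 = 75
  roll 9: 65 = 65
  roll 10: 55 = 55
Every load is within 115 m, so 10 paper rolls suffice.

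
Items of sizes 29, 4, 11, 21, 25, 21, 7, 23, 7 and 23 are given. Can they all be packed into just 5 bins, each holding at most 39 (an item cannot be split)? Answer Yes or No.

Total = 171; ⌈171/39⌉ = 5.
6 items each exceed half the capacity and cannot share a bin, forcing at least 6 bins.
At least 6 bins are required, but only 5 are allowed.

No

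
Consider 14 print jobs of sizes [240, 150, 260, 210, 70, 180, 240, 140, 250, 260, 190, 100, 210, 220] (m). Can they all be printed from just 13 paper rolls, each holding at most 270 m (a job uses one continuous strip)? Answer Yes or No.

Yes

A valid assignment using 12 paper rolls:
  roll 1: 260 = 260
  roll 2: 260 = 260
  roll 3: 250 = 250
  roll 4: 240 = 240
  roll 5: 240 = 240
  roll 6: 220 = 220
  roll 7: 210 = 210
  roll 8: 210 = 210
  roll 9: 190 + 70 = 260
  roll 10: 180 = 180
  roll 11: 150 + 100 = 250
  roll 12: 140 = 140
That uses only 12 ≤ 13, so 13 paper rolls are enough.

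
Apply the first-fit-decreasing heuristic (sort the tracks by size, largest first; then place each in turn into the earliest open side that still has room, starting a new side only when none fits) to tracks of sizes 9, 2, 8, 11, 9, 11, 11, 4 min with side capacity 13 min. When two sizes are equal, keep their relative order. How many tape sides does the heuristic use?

Sorted descending: 11, 11, 11, 9, 9, 8, 4, 2.
  11 → side 1 (new)  [load 11/13]
  11 → side 2 (new)  [load 11/13]
  11 → side 3 (new)  [load 11/13]
  9 → side 4 (new)  [load 9/13]
  9 → side 5 (new)  [load 9/13]
  8 → side 6 (new)  [load 8/13]
  4 → side 4  [load 13/13]
  2 → side 1  [load 13/13]
6 tape sides opened.

6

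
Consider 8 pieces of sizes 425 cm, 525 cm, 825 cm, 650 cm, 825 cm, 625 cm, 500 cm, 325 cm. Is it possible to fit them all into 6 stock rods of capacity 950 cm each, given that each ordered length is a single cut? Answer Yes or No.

Yes

A valid assignment using 6 stock rods:
  stock rod 1: 825 = 825
  stock rod 2: 825 = 825
  stock rod 3: 650 = 650
  stock rod 4: 625 + 325 = 950
  stock rod 5: 525 + 425 = 950
  stock rod 6: 500 = 500
Every load is within 950 cm, so 6 stock rods suffice.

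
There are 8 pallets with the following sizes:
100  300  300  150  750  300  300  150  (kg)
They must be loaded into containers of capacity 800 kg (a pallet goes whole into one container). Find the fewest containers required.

4

Total = 750 + 300 + 300 + 300 + 300 + 150 + 150 + 100 = 2350 kg.
Lower bound: ⌈2350/800⌉ = 3 containers.
A packing using 4 containers:
  container 1: 750 = 750
  container 2: 300 + 300 + 150 = 750
  container 3: 300 + 300 + 150 = 750
  container 4: 100 = 100
No arrangement into 3 containers stays within capacity, so 4 is optimal.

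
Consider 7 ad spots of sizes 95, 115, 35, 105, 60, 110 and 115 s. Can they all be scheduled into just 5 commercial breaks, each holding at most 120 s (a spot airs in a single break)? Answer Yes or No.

No

Total = 635 s; ⌈635/120⌉ = 6.
At least 6 commercial breaks are required, but only 5 are allowed.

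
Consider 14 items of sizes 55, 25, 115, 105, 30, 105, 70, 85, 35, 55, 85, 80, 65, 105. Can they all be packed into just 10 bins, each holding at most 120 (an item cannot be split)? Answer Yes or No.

Yes

A valid assignment using 10 bins:
  bin 1: 115 = 115
  bin 2: 105 = 105
  bin 3: 105 = 105
  bin 4: 105 = 105
  bin 5: 85 + 35 = 120
  bin 6: 85 + 30 = 115
  bin 7: 80 + 25 = 105
  bin 8: 70 = 70
  bin 9: 65 + 55 = 120
  bin 10: 55 = 55
Every load is within 120, so 10 bins suffice.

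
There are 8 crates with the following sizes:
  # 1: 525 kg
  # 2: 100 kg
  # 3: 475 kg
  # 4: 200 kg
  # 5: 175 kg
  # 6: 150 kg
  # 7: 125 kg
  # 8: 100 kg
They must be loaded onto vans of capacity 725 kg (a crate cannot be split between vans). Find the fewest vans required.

Total = 525 + 475 + 200 + 175 + 150 + 125 + 100 + 100 = 1850 kg.
Lower bound: ⌈1850/725⌉ = 3 vans.
A packing using 3 vans:
  van 1: 525 + 200 = 725
  van 2: 475 + 175 = 650
  van 3: 150 + 125 + 100 + 100 = 475
This matches the lower bound, so 3 is optimal.

3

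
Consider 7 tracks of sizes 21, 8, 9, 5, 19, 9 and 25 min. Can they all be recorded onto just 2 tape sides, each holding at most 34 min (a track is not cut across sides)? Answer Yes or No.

Total = 96 min; ⌈96/34⌉ = 3.
At least 3 tape sides are required, but only 2 are allowed.

No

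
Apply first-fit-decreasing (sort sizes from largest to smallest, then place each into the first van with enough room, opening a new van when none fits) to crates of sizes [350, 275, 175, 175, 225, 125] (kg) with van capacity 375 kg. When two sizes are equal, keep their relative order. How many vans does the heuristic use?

Sorted descending: 350, 275, 225, 175, 175, 125.
  350 → van 1 (new)  [load 350/375]
  275 → van 2 (new)  [load 275/375]
  225 → van 3 (new)  [load 225/375]
  175 → van 4 (new)  [load 175/375]
  175 → van 4  [load 350/375]
  125 → van 3  [load 350/375]
4 vans opened.

4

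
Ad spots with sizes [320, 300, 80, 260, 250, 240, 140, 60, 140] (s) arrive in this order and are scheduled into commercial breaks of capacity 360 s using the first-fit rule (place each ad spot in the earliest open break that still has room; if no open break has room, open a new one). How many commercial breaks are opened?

6

  320 → break 1 (new)  [load 320/360]
  300 → break 2 (new)  [load 300/360]
  80 → break 3 (new)  [load 80/360]
  260 → break 3  [load 340/360]
  250 → break 4 (new)  [load 250/360]
  240 → break 5 (new)  [load 240/360]
  140 → break 6 (new)  [load 140/360]
  60 → break 2  [load 360/360]
  140 → break 6  [load 280/360]
6 commercial breaks opened.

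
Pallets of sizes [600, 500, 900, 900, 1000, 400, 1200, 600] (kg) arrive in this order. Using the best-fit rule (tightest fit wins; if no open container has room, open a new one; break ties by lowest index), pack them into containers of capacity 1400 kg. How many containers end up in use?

6

  600 → container 1 (new)  [load 600/1400]
  500 → container 1  [load 1100/1400]
  900 → container 2 (new)  [load 900/1400]
  900 → container 3 (new)  [load 900/1400]
  1000 → container 4 (new)  [load 1000/1400]
  400 → container 4  [load 1400/1400]
  1200 → container 5 (new)  [load 1200/1400]
  600 → container 6 (new)  [load 600/1400]
6 containers opened.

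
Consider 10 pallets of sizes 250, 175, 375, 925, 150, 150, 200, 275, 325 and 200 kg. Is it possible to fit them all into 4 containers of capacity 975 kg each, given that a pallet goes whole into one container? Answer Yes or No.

A valid assignment using 4 containers:
  container 1: 925 = 925
  container 2: 375 + 325 + 275 = 975
  container 3: 250 + 200 + 200 + 175 + 150 = 975
  container 4: 150 = 150
Every load is within 975 kg, so 4 containers suffice.

Yes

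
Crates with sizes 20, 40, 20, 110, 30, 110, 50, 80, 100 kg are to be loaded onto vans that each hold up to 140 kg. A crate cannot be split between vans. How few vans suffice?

Total = 110 + 110 + 100 + 80 + 50 + 40 + 30 + 20 + 20 = 560 kg.
Lower bound: ⌈560/140⌉ = 4 vans.
A packing using 5 vans:
  van 1: 110 + 30 = 140
  van 2: 110 + 20 = 130
  van 3: 100 + 40 = 140
  van 4: 80 + 50 = 130
  van 5: 20 = 20
No arrangement into 4 vans stays within capacity, so 5 is optimal.

5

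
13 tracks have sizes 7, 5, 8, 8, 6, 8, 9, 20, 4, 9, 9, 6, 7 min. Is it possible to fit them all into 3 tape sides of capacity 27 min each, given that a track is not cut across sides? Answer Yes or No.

Total = 106 min; ⌈106/27⌉ = 4.
At least 4 tape sides are required, but only 3 are allowed.

No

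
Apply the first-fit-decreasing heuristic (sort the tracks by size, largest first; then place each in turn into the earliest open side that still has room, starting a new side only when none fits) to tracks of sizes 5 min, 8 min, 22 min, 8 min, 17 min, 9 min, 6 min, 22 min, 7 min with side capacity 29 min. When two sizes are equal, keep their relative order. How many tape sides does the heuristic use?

4

Sorted descending: 22, 22, 17, 9, 8, 8, 7, 6, 5.
  22 → side 1 (new)  [load 22/29]
  22 → side 2 (new)  [load 22/29]
  17 → side 3 (new)  [load 17/29]
  9 → side 3  [load 26/29]
  8 → side 4 (new)  [load 8/29]
  8 → side 4  [load 16/29]
  7 → side 1  [load 29/29]
  6 → side 2  [load 28/29]
  5 → side 4  [load 21/29]
4 tape sides opened.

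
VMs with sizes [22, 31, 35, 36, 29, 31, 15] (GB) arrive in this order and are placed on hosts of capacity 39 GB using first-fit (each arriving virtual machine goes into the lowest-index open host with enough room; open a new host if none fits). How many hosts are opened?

6

  22 → host 1 (new)  [load 22/39]
  31 → host 2 (new)  [load 31/39]
  35 → host 3 (new)  [load 35/39]
  36 → host 4 (new)  [load 36/39]
  29 → host 5 (new)  [load 29/39]
  31 → host 6 (new)  [load 31/39]
  15 → host 1  [load 37/39]
6 hosts opened.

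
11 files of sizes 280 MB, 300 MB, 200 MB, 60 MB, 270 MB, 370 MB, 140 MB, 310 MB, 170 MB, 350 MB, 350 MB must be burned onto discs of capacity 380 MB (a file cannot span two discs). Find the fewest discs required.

Total = 370 + 350 + 350 + 310 + 300 + 280 + 270 + 200 + 170 + 140 + 60 = 2800 MB.
Lower bound: ⌈2800/380⌉ = 8 discs.
A packing using 9 discs:
  disc 1: 370 = 370
  disc 2: 350 = 350
  disc 3: 350 = 350
  disc 4: 310 + 60 = 370
  disc 5: 300 = 300
  disc 6: 280 = 280
  disc 7: 270 = 270
  disc 8: 200 + 170 = 370
  disc 9: 140 = 140
No arrangement into 8 discs stays within capacity, so 9 is optimal.

9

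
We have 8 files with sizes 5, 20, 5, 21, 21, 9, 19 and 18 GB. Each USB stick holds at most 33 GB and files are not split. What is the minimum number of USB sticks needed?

Total = 21 + 21 + 20 + 19 + 18 + 9 + 5 + 5 = 118 GB.
Lower bound: ⌈118/33⌉ = 4 USB sticks.
Also, 5 files each exceed 33/2 GB, and no two of those can share a USB stick, so at least 5 USB sticks are needed.
A packing using 5 USB sticks:
  USB stick 1: 21 + 9 = 30
  USB stick 2: 21 + 5 + 5 = 31
  USB stick 3: 20 = 20
  USB stick 4: 19 = 19
  USB stick 5: 18 = 18
This matches the lower bound, so 5 is optimal.

5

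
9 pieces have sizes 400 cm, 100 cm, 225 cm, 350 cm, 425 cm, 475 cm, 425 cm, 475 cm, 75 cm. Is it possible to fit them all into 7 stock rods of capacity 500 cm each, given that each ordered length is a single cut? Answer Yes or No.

Yes

A valid assignment using 7 stock rods:
  stock rod 1: 475 = 475
  stock rod 2: 475 = 475
  stock rod 3: 425 + 75 = 500
  stock rod 4: 425 = 425
  stock rod 5: 400 + 100 = 500
  stock rod 6: 350 = 350
  stock rod 7: 225 = 225
Every load is within 500 cm, so 7 stock rods suffice.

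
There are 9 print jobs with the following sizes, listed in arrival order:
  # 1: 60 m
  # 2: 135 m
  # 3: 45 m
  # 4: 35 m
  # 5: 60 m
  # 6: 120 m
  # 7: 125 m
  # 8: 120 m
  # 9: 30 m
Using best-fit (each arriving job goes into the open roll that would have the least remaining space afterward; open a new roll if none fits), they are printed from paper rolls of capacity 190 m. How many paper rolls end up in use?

  60 → roll 1 (new)  [load 60/190]
  135 → roll 2 (new)  [load 135/190]
  45 → roll 2  [load 180/190]
  35 → roll 1  [load 95/190]
  60 → roll 1  [load 155/190]
  120 → roll 3 (new)  [load 120/190]
  125 → roll 4 (new)  [load 125/190]
  120 → roll 5 (new)  [load 120/190]
  30 → roll 1  [load 185/190]
5 paper rolls opened.

5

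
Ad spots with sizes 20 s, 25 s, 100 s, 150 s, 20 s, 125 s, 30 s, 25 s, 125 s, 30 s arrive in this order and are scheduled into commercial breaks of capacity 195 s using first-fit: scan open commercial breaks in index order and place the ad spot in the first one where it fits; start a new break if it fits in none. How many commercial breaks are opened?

4

  20 → break 1 (new)  [load 20/195]
  25 → break 1  [load 45/195]
  100 → break 1  [load 145/195]
  150 → break 2 (new)  [load 150/195]
  20 → break 1  [load 165/195]
  125 → break 3 (new)  [load 125/195]
  30 → break 1  [load 195/195]
  25 → break 2  [load 175/195]
  125 → break 4 (new)  [load 125/195]
  30 → break 3  [load 155/195]
4 commercial breaks opened.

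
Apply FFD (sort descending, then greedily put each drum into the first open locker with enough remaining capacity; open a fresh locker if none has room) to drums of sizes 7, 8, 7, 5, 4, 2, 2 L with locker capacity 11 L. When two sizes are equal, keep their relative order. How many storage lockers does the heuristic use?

Sorted descending: 8, 7, 7, 5, 4, 2, 2.
  8 → locker 1 (new)  [load 8/11]
  7 → locker 2 (new)  [load 7/11]
  7 → locker 3 (new)  [load 7/11]
  5 → locker 4 (new)  [load 5/11]
  4 → locker 2  [load 11/11]
  2 → locker 1  [load 10/11]
  2 → locker 3  [load 9/11]
4 storage lockers opened.

4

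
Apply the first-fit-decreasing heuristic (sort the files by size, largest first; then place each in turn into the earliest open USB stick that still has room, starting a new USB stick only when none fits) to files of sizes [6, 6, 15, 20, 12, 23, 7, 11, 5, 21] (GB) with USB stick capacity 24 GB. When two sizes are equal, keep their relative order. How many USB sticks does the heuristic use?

Sorted descending: 23, 21, 20, 15, 12, 11, 7, 6, 6, 5.
  23 → USB stick 1 (new)  [load 23/24]
  21 → USB stick 2 (new)  [load 21/24]
  20 → USB stick 3 (new)  [load 20/24]
  15 → USB stick 4 (new)  [load 15/24]
  12 → USB stick 5 (new)  [load 12/24]
  11 → USB stick 5  [load 23/24]
  7 → USB stick 4  [load 22/24]
  6 → USB stick 6 (new)  [load 6/24]
  6 → USB stick 6  [load 12/24]
  5 → USB stick 6  [load 17/24]
6 USB sticks opened.

6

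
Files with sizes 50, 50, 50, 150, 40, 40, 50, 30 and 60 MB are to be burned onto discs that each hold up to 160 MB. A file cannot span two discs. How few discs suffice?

4

Total = 150 + 60 + 50 + 50 + 50 + 50 + 40 + 40 + 30 = 520 MB.
Lower bound: ⌈520/160⌉ = 4 discs.
A packing using 4 discs:
  disc 1: 150 = 150
  disc 2: 60 + 50 + 50 = 160
  disc 3: 50 + 50 + 40 = 140
  disc 4: 40 + 30 = 70
This matches the lower bound, so 4 is optimal.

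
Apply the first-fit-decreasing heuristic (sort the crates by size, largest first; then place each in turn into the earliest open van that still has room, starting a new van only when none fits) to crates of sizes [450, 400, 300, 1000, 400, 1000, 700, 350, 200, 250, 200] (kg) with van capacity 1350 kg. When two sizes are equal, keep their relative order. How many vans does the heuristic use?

Sorted descending: 1000, 1000, 700, 450, 400, 400, 350, 300, 250, 200, 200.
  1000 → van 1 (new)  [load 1000/1350]
  1000 → van 2 (new)  [load 1000/1350]
  700 → van 3 (new)  [load 700/1350]
  450 → van 3  [load 1150/1350]
  400 → van 4 (new)  [load 400/1350]
  400 → van 4  [load 800/1350]
  350 → van 1  [load 1350/1350]
  300 → van 2  [load 1300/1350]
  250 → van 4  [load 1050/1350]
  200 → van 3  [load 1350/1350]
  200 → van 4  [load 1250/1350]
4 vans opened.

4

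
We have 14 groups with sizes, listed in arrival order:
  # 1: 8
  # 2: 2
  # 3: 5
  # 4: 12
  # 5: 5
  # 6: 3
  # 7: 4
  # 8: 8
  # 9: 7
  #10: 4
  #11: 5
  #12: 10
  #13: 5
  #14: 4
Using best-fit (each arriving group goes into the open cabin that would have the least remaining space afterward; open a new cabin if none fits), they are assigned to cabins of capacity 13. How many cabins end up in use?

8

  8 → cabin 1 (new)  [load 8/13]
  2 → cabin 1  [load 10/13]
  5 → cabin 2 (new)  [load 5/13]
  12 → cabin 3 (new)  [load 12/13]
  5 → cabin 2  [load 10/13]
  3 → cabin 1  [load 13/13]
  4 → cabin 4 (new)  [load 4/13]
  8 → cabin 4  [load 12/13]
  7 → cabin 5 (new)  [load 7/13]
  4 → cabin 5  [load 11/13]
  5 → cabin 6 (new)  [load 5/13]
  10 → cabin 7 (new)  [load 10/13]
  5 → cabin 6  [load 10/13]
  4 → cabin 8 (new)  [load 4/13]
8 cabins opened.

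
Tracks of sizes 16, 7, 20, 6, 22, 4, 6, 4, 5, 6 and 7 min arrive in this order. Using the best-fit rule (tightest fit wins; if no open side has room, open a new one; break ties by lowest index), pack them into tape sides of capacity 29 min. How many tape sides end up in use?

  16 → side 1 (new)  [load 16/29]
  7 → side 1  [load 23/29]
  20 → side 2 (new)  [load 20/29]
  6 → side 1  [load 29/29]
  22 → side 3 (new)  [load 22/29]
  4 → side 3  [load 26/29]
  6 → side 2  [load 26/29]
  4 → side 4 (new)  [load 4/29]
  5 → side 4  [load 9/29]
  6 → side 4  [load 15/29]
  7 → side 4  [load 22/29]
4 tape sides opened.

4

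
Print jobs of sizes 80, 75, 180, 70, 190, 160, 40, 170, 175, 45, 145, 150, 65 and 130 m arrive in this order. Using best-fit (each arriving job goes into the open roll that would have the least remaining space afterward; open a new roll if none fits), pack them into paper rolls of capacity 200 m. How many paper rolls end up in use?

10

  80 → roll 1 (new)  [load 80/200]
  75 → roll 1  [load 155/200]
  180 → roll 2 (new)  [load 180/200]
  70 → roll 3 (new)  [load 70/200]
  190 → roll 4 (new)  [load 190/200]
  160 → roll 5 (new)  [load 160/200]
  40 → roll 5  [load 200/200]
  170 → roll 6 (new)  [load 170/200]
  175 → roll 7 (new)  [load 175/200]
  45 → roll 1  [load 200/200]
  145 → roll 8 (new)  [load 145/200]
  150 → roll 9 (new)  [load 150/200]
  65 → roll 3  [load 135/200]
  130 → roll 10 (new)  [load 130/200]
10 paper rolls opened.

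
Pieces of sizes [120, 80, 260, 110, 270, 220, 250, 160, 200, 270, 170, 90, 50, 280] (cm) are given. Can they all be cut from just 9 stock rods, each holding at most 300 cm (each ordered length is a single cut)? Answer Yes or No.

Yes

A valid assignment using 9 stock rods:
  stock rod 1: 280 = 280
  stock rod 2: 270 = 270
  stock rod 3: 270 = 270
  stock rod 4: 260 = 260
  stock rod 5: 250 + 50 = 300
  stock rod 6: 220 + 80 = 300
  stock rod 7: 200 + 90 = 290
  stock rod 8: 170 + 120 = 290
  stock rod 9: 160 + 110 = 270
Every load is within 300 cm, so 9 stock rods suffice.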